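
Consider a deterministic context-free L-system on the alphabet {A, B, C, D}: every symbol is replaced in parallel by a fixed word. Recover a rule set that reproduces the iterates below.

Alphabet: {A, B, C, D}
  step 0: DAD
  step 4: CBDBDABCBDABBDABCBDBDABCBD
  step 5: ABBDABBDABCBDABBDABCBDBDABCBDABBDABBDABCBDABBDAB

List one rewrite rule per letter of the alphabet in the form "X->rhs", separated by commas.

A->C, B->BD, C->AB, D->AB

  step 4 ⇒ step 5: CBDBDABCBDABBDABCBDBDABCBD ⇒ AB·BD·AB·BD·AB·C·BD·AB·BD·AB·C·BD·BD·AB·C·BD·AB·BD·AB·BD·AB·C·BD·AB·BD·AB
    A ↦ C
    B ↦ BD
    C ↦ AB
    D ↦ AB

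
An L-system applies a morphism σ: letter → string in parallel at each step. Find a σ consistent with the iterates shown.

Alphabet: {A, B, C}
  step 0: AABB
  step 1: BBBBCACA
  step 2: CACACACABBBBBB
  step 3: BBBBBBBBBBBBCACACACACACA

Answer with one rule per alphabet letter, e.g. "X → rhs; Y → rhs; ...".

  step 2 ⇒ step 3: CACACACABBBBBB ⇒ B·BB·B·BB·B·BB·B·BB·CA·CA·CA·CA·CA·CA
    A ↦ BB
    B ↦ CA
    C ↦ B

A->BB, B->CA, C->B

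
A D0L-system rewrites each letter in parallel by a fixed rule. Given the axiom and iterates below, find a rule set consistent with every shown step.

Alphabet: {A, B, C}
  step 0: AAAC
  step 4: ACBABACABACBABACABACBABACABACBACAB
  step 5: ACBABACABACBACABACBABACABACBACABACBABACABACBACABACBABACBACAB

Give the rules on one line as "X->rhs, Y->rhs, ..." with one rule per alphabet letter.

A->AC, B->AB, C->B

  step 4 ⇒ step 5: ACBABACABACBABACABACBABACABACBACAB ⇒ AC·B·AB·AC·AB·AC·B·AC·AB·AC·B·AB·AC·AB·AC·B·AC·AB·AC·B·AB·AC·AB·AC·B·AC·AB·AC·B·AB·AC·B·AC·AB
    A ↦ AC
    B ↦ AB
    C ↦ B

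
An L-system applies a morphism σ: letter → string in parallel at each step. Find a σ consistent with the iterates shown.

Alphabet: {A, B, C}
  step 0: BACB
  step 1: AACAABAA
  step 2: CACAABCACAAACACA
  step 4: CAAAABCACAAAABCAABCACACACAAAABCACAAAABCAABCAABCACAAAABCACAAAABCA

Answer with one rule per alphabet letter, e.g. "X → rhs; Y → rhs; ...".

A->CA, B->AA, C->AB

  step 1 ⇒ step 2: AACAABAA ⇒ CA·CA·AB·CA·CA·AA·CA·CA
    A ↦ CA
    B ↦ AA
    C ↦ AB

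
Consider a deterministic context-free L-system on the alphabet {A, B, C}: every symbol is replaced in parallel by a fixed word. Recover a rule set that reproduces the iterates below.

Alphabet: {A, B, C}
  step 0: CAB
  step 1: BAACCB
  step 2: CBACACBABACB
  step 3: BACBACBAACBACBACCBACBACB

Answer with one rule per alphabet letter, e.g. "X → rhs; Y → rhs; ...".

A->AC, B->CB, C->BA

  step 2 ⇒ step 3: CBACACBABACB ⇒ BA·CB·AC·BA·AC·BA·CB·AC·CB·AC·BA·CB
    A ↦ AC
    B ↦ CB
    C ↦ BA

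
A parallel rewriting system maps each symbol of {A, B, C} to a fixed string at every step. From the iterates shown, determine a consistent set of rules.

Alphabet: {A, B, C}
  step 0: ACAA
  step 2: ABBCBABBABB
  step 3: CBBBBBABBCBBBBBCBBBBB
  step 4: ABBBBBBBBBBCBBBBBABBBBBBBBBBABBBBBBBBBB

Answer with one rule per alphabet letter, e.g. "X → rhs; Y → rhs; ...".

A->CB, B->BB, C->A

  step 3 ⇒ step 4: CBBBBBABBCBBBBBCBBBBB ⇒ A·BB·BB·BB·BB·BB·CB·BB·BB·A·BB·BB·BB·BB·BB·A·BB·BB·BB·BB·BB
    A ↦ CB
    B ↦ BB
    C ↦ A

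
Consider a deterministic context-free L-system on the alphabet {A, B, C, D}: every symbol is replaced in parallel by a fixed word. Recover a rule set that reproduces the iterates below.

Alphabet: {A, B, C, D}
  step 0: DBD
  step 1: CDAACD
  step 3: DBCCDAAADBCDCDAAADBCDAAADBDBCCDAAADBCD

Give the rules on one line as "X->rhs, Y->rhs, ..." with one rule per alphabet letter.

A->DBC, B->AA, C->ADB, D->CD

  step 0 ⇒ step 1: DBD ⇒ CD·AA·CD
    B ↦ AA
    D ↦ CD
    A ↦ DBC  (constrained at step 1)
    C ↦ ADB  (constrained at step 1)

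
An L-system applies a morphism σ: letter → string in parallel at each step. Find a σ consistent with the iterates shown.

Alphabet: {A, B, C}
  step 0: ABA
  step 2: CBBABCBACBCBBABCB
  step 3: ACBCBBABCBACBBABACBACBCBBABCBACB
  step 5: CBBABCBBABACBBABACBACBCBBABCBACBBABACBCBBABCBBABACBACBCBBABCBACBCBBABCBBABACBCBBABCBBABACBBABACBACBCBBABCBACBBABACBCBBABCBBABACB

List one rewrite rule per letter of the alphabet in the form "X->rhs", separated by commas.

  step 2 ⇒ step 3: CBBABCBACBCBBABCB ⇒ A·CB·CB·BAB·CB·A·CB·BAB·A·CB·A·CB·CB·BAB·CB·A·CB
    A ↦ BAB
    B ↦ CB
    C ↦ A

A->BAB, B->CB, C->A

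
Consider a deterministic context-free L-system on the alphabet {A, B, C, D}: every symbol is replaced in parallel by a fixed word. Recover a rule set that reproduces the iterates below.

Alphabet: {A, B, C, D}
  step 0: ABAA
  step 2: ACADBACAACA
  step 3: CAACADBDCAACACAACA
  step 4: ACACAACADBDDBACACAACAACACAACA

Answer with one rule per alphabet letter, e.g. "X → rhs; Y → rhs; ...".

  step 3 ⇒ step 4: CAACADBDCAACACAACA ⇒ A·CA·CA·A·CA·DB·D·DB·A·CA·CA·A·CA·A·CA·CA·A·CA
    A ↦ CA
    B ↦ D
    C ↦ A
    D ↦ DB

A->CA, B->D, C->A, D->DB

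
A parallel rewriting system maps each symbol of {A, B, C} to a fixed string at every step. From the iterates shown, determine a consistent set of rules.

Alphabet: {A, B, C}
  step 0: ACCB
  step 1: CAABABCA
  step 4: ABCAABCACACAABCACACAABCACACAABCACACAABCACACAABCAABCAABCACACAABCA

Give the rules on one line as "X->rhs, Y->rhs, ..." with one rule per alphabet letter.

A->CA, B->CA, C->AB

  step 0 ⇒ step 1: ACCB ⇒ CA·AB·AB·CA
    A ↦ CA
    B ↦ CA
    C ↦ AB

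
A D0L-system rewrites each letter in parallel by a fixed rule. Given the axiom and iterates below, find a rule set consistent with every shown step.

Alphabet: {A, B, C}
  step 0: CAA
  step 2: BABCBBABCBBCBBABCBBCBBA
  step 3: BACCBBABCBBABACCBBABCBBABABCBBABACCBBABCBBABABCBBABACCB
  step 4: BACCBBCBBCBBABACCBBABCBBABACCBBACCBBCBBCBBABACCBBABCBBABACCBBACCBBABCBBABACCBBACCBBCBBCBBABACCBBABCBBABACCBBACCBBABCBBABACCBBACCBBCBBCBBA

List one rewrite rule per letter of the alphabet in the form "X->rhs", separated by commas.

A->CCB, B->BA, C->BCB

  step 3 ⇒ step 4: BACCBBABCBBABACCBBABCBBABABCBBABACCBBABCBBABABCBBABACCB ⇒ BA·CCB·BCB·BCB·BA·BA·CCB·BA·BCB·BA·BA·CCB·BA·CCB·BCB·BCB·BA·BA·CCB·BA·BCB·BA·BA·CCB·BA·CCB·BA·BCB·BA·BA·CCB·BA·CCB·BCB·BCB·BA·BA·CCB·BA·BCB·BA·BA·CCB·BA·CCB·BA·BCB·BA·BA·CCB·BA·CCB·BCB·BCB·BA
    A ↦ CCB
    B ↦ BA
    C ↦ BCB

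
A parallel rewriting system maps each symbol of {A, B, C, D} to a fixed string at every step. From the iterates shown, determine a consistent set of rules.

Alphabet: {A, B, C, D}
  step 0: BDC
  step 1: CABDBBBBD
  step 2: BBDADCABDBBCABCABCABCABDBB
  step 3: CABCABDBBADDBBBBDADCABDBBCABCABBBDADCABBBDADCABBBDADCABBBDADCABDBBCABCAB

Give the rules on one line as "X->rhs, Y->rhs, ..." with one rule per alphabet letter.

A->AD, B->CAB, C->BBD, D->DBB

  step 2 ⇒ step 3: BBDADCABDBBCABCABCABCABDBB ⇒ CAB·CAB·DBB·AD·DBB·BBD·AD·CAB·DBB·CAB·CAB·BBD·AD·CAB·BBD·AD·CAB·BBD·AD·CAB·BBD·AD·CAB·DBB·CAB·CAB
    A ↦ AD
    B ↦ CAB
    C ↦ BBD
    D ↦ DBB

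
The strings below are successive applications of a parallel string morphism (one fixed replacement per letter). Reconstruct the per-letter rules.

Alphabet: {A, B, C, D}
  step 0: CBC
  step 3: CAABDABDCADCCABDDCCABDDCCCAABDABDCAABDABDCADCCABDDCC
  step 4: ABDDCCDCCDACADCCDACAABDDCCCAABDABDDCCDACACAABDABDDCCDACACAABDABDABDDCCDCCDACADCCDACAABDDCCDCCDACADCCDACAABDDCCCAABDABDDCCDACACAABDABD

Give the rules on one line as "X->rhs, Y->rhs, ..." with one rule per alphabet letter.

A->DCC, B->DA, C->ABD, D->CA

  step 3 ⇒ step 4: CAABDABDCADCCABDDCCABDDCCCAABDABDCAABDABDCADCCABDDCC ⇒ ABD·DCC·DCC·DA·CA·DCC·DA·CA·ABD·DCC·CA·ABD·ABD·DCC·DA·CA·CA·ABD·ABD·DCC·DA·CA·CA·ABD·ABD·ABD·DCC·DCC·DA·CA·DCC·DA·CA·ABD·DCC·DCC·DA·CA·DCC·DA·CA·ABD·DCC·CA·ABD·ABD·DCC·DA·CA·CA·ABD·ABD
    A ↦ DCC
    B ↦ DA
    C ↦ ABD
    D ↦ CA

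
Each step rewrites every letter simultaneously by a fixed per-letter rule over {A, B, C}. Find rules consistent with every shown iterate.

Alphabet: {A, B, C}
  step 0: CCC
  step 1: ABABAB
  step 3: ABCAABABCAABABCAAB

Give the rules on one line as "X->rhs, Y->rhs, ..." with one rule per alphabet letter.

  step 0 ⇒ step 1: CCC ⇒ AB·AB·AB
    C ↦ AB
    A ↦ CA  (constrained at step 1)
    B ↦ C  (constrained at step 1)

A->CA, B->C, C->AB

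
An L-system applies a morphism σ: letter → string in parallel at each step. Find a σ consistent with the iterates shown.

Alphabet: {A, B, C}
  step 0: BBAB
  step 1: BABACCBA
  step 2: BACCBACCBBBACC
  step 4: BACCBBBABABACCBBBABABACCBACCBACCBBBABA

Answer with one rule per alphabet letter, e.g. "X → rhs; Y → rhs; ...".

  step 1 ⇒ step 2: BABACCBA ⇒ BA·CC·BA·CC·B·B·BA·CC
    A ↦ CC
    B ↦ BA
    C ↦ B

A->CC, B->BA, C->B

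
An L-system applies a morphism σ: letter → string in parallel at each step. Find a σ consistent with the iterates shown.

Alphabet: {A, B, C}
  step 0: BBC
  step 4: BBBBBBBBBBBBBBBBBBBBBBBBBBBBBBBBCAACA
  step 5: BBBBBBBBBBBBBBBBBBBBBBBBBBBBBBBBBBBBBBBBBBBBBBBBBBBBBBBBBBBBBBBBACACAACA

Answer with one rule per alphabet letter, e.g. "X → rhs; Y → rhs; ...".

  step 4 ⇒ step 5: BBBBBBBBBBBBBBBBBBBBBBBBBBBBBBBBCAACA ⇒ BB·BB·BB·BB·BB·BB·BB·BB·BB·BB·BB·BB·BB·BB·BB·BB·BB·BB·BB·BB·BB·BB·BB·BB·BB·BB·BB·BB·BB·BB·BB·BB·A·CA·CA·A·CA
    A ↦ CA
    B ↦ BB
    C ↦ A

A->CA, B->BB, C->A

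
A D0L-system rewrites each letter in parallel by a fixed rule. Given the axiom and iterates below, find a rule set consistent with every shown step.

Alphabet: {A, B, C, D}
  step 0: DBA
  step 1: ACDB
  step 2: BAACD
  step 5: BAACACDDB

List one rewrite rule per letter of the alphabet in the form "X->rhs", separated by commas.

A->B, B->D, C->A, D->AC

  step 1 ⇒ step 2: ACDB ⇒ B·A·AC·D
    A ↦ B
    B ↦ D
    C ↦ A
    D ↦ AC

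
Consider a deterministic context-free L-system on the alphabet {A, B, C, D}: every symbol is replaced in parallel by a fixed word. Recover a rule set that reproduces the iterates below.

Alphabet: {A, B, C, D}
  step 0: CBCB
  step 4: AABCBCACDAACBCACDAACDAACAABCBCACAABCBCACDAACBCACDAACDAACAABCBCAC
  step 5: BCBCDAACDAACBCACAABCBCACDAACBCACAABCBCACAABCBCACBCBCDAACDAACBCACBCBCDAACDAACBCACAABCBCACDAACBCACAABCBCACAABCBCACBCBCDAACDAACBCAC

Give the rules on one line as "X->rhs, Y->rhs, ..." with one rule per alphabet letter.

A->BC, B->DA, C->AC, D->AA

  step 4 ⇒ step 5: AABCBCACDAACBCACDAACDAACAABCBCACAABCBCACDAACBCACDAACDAACAABCBCAC ⇒ BC·BC·DA·AC·DA·AC·BC·AC·AA·BC·BC·AC·DA·AC·BC·AC·AA·BC·BC·AC·AA·BC·BC·AC·BC·BC·DA·AC·DA·AC·BC·AC·BC·BC·DA·AC·DA·AC·BC·AC·AA·BC·BC·AC·DA·AC·BC·AC·AA·BC·BC·AC·AA·BC·BC·AC·BC·BC·DA·AC·DA·AC·BC·AC
    A ↦ BC
    B ↦ DA
    C ↦ AC
    D ↦ AA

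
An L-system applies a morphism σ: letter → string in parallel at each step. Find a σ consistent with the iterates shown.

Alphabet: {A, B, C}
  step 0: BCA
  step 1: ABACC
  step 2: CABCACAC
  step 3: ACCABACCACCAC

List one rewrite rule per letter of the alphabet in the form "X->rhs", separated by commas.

  step 2 ⇒ step 3: CABCACAC ⇒ AC·C·AB·AC·C·AC·C·AC
    A ↦ C
    B ↦ AB
    C ↦ AC

A->C, B->AB, C->AC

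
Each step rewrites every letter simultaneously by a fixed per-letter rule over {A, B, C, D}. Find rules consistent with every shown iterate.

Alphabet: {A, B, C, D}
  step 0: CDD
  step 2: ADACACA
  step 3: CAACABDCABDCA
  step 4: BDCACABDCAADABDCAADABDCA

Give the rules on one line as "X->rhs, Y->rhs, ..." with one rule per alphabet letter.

A->CA, B->AD, C->BD, D->A

  step 3 ⇒ step 4: CAACABDCABDCA ⇒ BD·CA·CA·BD·CA·AD·A·BD·CA·AD·A·BD·CA
    A ↦ CA
    B ↦ AD
    C ↦ BD
    D ↦ A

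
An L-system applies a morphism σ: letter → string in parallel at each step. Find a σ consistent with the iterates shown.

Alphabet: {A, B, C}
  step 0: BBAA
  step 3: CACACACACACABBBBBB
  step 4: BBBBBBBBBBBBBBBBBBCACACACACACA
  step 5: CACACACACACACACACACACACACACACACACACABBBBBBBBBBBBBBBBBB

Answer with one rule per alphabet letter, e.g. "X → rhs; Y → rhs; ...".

A->B, B->CA, C->BB

  step 4 ⇒ step 5: BBBBBBBBBBBBBBBBBBCACACACACACA ⇒ CA·CA·CA·CA·CA·CA·CA·CA·CA·CA·CA·CA·CA·CA·CA·CA·CA·CA·BB·B·BB·B·BB·B·BB·B·BB·B·BB·B
    A ↦ B
    B ↦ CA
    C ↦ BB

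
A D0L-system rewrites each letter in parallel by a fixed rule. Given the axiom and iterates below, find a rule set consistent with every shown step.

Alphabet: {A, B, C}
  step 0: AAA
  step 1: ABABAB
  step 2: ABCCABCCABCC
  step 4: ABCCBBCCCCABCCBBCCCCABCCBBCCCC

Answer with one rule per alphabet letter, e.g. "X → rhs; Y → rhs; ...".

  step 1 ⇒ step 2: ABABAB ⇒ AB·CC·AB·CC·AB·CC
    A ↦ AB
    B ↦ CC
    C ↦ B  (constrained at step 2)

A->AB, B->CC, C->B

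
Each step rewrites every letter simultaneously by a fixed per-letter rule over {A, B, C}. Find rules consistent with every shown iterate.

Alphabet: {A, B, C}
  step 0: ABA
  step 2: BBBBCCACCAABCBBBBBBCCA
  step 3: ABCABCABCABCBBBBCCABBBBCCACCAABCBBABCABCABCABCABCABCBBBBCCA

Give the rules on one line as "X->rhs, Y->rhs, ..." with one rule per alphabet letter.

  step 2 ⇒ step 3: BBBBCCACCAABCBBBBBBCCA ⇒ ABC·ABC·ABC·ABC·BB·BB·CCA·BB·BB·CCA·CCA·ABC·BB·ABC·ABC·ABC·ABC·ABC·ABC·BB·BB·CCA
    A ↦ CCA
    B ↦ ABC
    C ↦ BB

A->CCA, B->ABC, C->BB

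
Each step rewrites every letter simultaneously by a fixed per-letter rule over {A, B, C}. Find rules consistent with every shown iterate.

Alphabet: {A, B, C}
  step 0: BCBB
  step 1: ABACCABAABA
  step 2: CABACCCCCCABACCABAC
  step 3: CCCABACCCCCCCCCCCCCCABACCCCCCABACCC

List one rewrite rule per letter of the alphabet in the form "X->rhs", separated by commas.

A->C, B->ABA, C->CC

  step 2 ⇒ step 3: CABACCCCCCABACCABAC ⇒ CC·C·ABA·C·CC·CC·CC·CC·CC·CC·C·ABA·C·CC·CC·C·ABA·C·CC
    A ↦ C
    B ↦ ABA
    C ↦ CC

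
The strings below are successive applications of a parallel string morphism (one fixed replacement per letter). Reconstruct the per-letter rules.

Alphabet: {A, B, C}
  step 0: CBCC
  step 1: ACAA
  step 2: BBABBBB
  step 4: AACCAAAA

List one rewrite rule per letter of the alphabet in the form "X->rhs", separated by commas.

A->BB, B->C, C->A

  step 1 ⇒ step 2: ACAA ⇒ BB·A·BB·BB
    A ↦ BB
    C ↦ A
  step 0 ⇒ step 1: CBCC ⇒ A·C·A·A
    B ↦ C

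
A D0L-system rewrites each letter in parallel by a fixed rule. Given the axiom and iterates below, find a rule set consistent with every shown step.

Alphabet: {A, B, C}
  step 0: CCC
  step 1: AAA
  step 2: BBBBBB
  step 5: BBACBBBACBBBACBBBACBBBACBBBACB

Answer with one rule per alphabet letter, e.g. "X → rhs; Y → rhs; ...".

A->BB, B->CB, C->A

  step 1 ⇒ step 2: AAA ⇒ BB·BB·BB
    A ↦ BB
    B ↦ CB  (constrained at step 2)
  step 0 ⇒ step 1: CCC ⇒ A·A·A
    C ↦ A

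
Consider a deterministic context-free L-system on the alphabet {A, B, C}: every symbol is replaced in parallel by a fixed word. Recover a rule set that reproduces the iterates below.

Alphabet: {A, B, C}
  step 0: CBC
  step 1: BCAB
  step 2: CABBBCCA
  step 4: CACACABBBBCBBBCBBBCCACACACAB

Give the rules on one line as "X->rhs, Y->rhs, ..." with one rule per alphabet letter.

A->BBC, B->CA, C->B

  step 1 ⇒ step 2: BCAB ⇒ CA·B·BBC·CA
    A ↦ BBC
    B ↦ CA
    C ↦ B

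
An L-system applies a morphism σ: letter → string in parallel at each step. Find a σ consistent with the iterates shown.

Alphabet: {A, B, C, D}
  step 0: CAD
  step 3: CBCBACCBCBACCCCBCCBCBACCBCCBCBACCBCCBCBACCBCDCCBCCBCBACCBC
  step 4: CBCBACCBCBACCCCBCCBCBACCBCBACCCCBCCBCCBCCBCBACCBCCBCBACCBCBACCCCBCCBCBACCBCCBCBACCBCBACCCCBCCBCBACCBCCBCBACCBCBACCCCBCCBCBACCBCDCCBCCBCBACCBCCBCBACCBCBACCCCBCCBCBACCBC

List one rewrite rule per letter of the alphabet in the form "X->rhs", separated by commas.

A->CC, B->BAC, C->CBC, D->DC

  step 3 ⇒ step 4: CBCBACCBCBACCCCBCCBCBACCBCCBCBACCBCCBCBACCBCDCCBCCBCBACCBC ⇒ CBC·BAC·CBC·BAC·CC·CBC·CBC·BAC·CBC·BAC·CC·CBC·CBC·CBC·CBC·BAC·CBC·CBC·BAC·CBC·BAC·CC·CBC·CBC·BAC·CBC·CBC·BAC·CBC·BAC·CC·CBC·CBC·BAC·CBC·CBC·BAC·CBC·BAC·CC·CBC·CBC·BAC·CBC·DC·CBC·CBC·BAC·CBC·CBC·BAC·CBC·BAC·CC·CBC·CBC·BAC·CBC
    A ↦ CC
    B ↦ BAC
    C ↦ CBC
    D ↦ DC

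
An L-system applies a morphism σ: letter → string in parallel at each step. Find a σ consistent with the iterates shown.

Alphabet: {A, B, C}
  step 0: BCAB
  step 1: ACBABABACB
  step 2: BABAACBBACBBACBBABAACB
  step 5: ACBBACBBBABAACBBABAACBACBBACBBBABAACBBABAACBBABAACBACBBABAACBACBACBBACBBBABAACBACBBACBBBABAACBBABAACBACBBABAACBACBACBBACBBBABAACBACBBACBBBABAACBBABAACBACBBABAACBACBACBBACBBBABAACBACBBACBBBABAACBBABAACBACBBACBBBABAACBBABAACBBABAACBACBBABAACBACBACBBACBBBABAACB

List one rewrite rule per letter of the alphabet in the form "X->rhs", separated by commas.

  step 1 ⇒ step 2: ACBABABACB ⇒ B·ABA·ACB·B·ACB·B·ACB·B·ABA·ACB
    A ↦ B
    B ↦ ACB
    C ↦ ABA

A->B, B->ACB, C->ABA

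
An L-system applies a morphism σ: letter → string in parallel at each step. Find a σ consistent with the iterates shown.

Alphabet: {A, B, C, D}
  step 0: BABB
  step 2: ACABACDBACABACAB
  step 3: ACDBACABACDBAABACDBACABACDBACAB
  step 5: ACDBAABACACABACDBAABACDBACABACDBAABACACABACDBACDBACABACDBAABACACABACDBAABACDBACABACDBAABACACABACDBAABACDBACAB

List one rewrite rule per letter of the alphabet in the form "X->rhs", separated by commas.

  step 2 ⇒ step 3: ACABACDBACABACAB ⇒ AC·DB·AC·AB·AC·DB·A·AB·AC·DB·AC·AB·AC·DB·AC·AB
    A ↦ AC
    B ↦ AB
    C ↦ DB
    D ↦ A

A->AC, B->AB, C->DB, D->A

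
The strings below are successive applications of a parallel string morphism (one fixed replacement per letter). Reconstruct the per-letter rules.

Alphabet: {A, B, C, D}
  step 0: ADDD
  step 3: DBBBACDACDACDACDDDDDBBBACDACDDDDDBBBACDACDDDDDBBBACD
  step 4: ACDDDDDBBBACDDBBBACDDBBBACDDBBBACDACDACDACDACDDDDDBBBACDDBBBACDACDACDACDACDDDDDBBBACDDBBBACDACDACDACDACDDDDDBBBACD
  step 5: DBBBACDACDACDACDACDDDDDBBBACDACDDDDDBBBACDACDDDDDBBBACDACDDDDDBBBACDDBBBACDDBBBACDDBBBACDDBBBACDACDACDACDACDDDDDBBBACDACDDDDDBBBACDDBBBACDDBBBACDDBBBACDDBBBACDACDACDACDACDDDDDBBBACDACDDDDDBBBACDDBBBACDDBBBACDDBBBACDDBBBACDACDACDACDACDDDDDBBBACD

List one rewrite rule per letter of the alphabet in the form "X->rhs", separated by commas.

  step 4 ⇒ step 5: ACDDDDDBBBACDDBBBACDDBBBACDDBBBACDACDACDACDACDDDDDBBBACDDBBBACDACDACDACDACDDDDDBBBACDDBBBACDACDACDACDACDDDDDBBBACD ⇒ DBB·B·ACD·ACD·ACD·ACD·ACD·D·D·D·DBB·B·ACD·ACD·D·D·D·DBB·B·ACD·ACD·D·D·D·DBB·B·ACD·ACD·D·D·D·DBB·B·ACD·DBB·B·ACD·DBB·B·ACD·DBB·B·ACD·DBB·B·ACD·ACD·ACD·ACD·ACD·D·D·D·DBB·B·ACD·ACD·D·D·D·DBB·B·ACD·DBB·B·ACD·DBB·B·ACD·DBB·B·ACD·DBB·B·ACD·ACD·ACD·ACD·ACD·D·D·D·DBB·B·ACD·ACD·D·D·D·DBB·B·ACD·DBB·B·ACD·DBB·B·ACD·DBB·B·ACD·DBB·B·ACD·ACD·ACD·ACD·ACD·D·D·D·DBB·B·ACD
    A ↦ DBB
    B ↦ D
    C ↦ B
    D ↦ ACD

A->DBB, B->D, C->B, D->ACD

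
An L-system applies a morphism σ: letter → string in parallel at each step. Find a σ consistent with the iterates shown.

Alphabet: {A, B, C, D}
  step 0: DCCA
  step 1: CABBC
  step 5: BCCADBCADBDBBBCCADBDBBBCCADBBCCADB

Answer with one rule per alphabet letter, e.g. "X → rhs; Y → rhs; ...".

A->C, B->DB, C->B, D->CA

  step 0 ⇒ step 1: DCCA ⇒ CA·B·B·C
    A ↦ C
    C ↦ B
    D ↦ CA
    B ↦ DB  (constrained at step 1)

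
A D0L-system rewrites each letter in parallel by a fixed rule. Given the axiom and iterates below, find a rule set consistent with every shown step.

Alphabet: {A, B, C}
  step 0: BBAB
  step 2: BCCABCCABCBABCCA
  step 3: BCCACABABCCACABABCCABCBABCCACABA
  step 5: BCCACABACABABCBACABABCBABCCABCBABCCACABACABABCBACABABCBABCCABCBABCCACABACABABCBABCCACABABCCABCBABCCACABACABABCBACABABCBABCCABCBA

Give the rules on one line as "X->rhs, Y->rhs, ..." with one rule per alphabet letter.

  step 2 ⇒ step 3: BCCABCCABCBABCCA ⇒ BC·CA·CA·BA·BC·CA·CA·BA·BC·CA·BC·BA·BC·CA·CA·BA
    A ↦ BA
    B ↦ BC
    C ↦ CA

A->BA, B->BC, C->CA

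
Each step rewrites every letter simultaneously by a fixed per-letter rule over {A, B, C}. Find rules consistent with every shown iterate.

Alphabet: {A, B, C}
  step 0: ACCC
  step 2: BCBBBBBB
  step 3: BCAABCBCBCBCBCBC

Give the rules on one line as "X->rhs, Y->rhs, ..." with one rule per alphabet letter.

  step 2 ⇒ step 3: BCBBBBBB ⇒ BC·AA·BC·BC·BC·BC·BC·BC
    B ↦ BC
    C ↦ AA
    A ↦ B  (constrained at step 0)

A->B, B->BC, C->AA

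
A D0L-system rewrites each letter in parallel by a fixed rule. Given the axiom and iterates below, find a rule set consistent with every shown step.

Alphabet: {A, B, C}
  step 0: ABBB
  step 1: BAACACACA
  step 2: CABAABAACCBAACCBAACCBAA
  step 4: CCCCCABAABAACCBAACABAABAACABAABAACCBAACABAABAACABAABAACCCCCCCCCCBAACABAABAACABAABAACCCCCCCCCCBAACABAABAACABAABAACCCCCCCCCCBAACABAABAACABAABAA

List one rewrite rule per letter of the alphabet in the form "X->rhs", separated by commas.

  step 1 ⇒ step 2: BAACACACA ⇒ CA·BAA·BAA·CC·BAA·CC·BAA·CC·BAA
    A ↦ BAA
    B ↦ CA
    C ↦ CC

A->BAA, B->CA, C->CC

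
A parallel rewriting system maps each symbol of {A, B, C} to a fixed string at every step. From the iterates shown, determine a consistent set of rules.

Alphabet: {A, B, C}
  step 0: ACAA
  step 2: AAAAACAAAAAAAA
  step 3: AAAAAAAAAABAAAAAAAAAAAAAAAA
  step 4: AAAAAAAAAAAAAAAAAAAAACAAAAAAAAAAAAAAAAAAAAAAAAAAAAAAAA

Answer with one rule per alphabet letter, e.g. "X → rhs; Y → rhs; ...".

  step 3 ⇒ step 4: AAAAAAAAAABAAAAAAAAAAAAAAAA ⇒ AA·AA·AA·AA·AA·AA·AA·AA·AA·AA·AC·AA·AA·AA·AA·AA·AA·AA·AA·AA·AA·AA·AA·AA·AA·AA·AA
    A ↦ AA
    B ↦ AC
  step 2 ⇒ step 3: AAAAACAAAAAAAA ⇒ AA·AA·AA·AA·AA·B·AA·AA·AA·AA·AA·AA·AA·AA
    C ↦ B

A->AA, B->AC, C->B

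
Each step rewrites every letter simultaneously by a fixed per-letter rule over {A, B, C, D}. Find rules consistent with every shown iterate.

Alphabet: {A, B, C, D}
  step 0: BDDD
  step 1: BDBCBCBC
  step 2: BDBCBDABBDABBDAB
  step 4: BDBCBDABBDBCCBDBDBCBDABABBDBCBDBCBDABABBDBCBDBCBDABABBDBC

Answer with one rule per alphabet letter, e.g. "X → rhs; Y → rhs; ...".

  step 1 ⇒ step 2: BDBCBCBC ⇒ BD·BC·BD·AB·BD·AB·BD·AB
    B ↦ BD
    C ↦ AB
    D ↦ BC
    A ↦ C  (constrained at step 2)

A->C, B->BD, C->AB, D->BC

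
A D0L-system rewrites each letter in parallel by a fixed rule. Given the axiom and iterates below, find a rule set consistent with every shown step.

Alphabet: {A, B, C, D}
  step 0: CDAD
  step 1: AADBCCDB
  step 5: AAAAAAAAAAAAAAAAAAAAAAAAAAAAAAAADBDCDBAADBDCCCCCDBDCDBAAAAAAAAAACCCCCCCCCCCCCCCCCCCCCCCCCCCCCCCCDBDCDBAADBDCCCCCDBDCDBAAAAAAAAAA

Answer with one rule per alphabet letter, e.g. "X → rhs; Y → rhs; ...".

A->CC, B->DC, C->AA, D->DB

  step 0 ⇒ step 1: CDAD ⇒ AA·DB·CC·DB
    A ↦ CC
    C ↦ AA
    D ↦ DB
    B ↦ DC  (constrained at step 1)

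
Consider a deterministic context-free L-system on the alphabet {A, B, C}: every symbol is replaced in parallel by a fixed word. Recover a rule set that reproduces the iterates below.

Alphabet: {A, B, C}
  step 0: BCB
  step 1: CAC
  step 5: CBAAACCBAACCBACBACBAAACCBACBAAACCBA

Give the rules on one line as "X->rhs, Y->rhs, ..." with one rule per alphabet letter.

  step 0 ⇒ step 1: BCB ⇒ C·A·C
    B ↦ C
    C ↦ A
    A ↦ CBA  (constrained at step 1)

A->CBA, B->C, C->A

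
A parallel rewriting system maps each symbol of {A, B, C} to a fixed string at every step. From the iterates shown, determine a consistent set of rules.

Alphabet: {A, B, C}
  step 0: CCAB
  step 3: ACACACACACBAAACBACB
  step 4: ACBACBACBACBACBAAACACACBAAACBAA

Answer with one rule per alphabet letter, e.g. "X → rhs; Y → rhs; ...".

  step 3 ⇒ step 4: ACACACACACBAAACBACB ⇒ AC·B·AC·B·AC·B·AC·B·AC·B·AA·AC·AC·AC·B·AA·AC·B·AA
    A ↦ AC
    B ↦ AA
    C ↦ B

A->AC, B->AA, C->B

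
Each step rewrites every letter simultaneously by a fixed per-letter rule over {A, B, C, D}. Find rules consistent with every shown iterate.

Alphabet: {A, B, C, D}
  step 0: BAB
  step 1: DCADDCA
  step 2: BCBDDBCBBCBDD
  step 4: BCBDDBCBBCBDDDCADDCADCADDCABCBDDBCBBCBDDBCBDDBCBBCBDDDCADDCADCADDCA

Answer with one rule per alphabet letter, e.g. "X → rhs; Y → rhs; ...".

A->D, B->DCA, C->D, D->BCB

  step 1 ⇒ step 2: DCADDCA ⇒ BCB·D·D·BCB·BCB·D·D
    A ↦ D
    C ↦ D
    D ↦ BCB
  step 0 ⇒ step 1: BAB ⇒ DCA·D·DCA
    B ↦ DCA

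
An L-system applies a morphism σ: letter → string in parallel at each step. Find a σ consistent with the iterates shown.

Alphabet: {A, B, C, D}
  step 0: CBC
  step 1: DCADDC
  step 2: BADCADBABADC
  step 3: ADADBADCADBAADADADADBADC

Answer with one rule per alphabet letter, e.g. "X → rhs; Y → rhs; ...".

  step 2 ⇒ step 3: BADCADBABADC ⇒ AD·AD·BA·DC·AD·BA·AD·AD·AD·AD·BA·DC
    A ↦ AD
    B ↦ AD
    C ↦ DC
    D ↦ BA

A->AD, B->AD, C->DC, D->BA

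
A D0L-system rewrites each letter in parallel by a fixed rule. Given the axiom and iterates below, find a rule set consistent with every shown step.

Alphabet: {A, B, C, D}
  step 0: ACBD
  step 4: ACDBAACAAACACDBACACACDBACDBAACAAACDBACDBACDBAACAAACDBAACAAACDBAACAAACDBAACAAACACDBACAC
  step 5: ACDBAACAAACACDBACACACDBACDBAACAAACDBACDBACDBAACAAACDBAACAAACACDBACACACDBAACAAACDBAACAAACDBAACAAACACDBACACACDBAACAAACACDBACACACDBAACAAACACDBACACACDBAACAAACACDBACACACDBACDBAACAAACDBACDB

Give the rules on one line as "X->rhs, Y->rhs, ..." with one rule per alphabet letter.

  step 4 ⇒ step 5: ACDBAACAAACACDBACACACDBACDBAACAAACDBACDBACDBAACAAACDBAACAAACDBAACAAACDBAACAAACACDBACAC ⇒ AC·DB·AAC·AA·AC·AC·DB·AC·AC·AC·DB·AC·DB·AAC·AA·AC·DB·AC·DB·AC·DB·AAC·AA·AC·DB·AAC·AA·AC·AC·DB·AC·AC·AC·DB·AAC·AA·AC·DB·AAC·AA·AC·DB·AAC·AA·AC·AC·DB·AC·AC·AC·DB·AAC·AA·AC·AC·DB·AC·AC·AC·DB·AAC·AA·AC·AC·DB·AC·AC·AC·DB·AAC·AA·AC·AC·DB·AC·AC·AC·DB·AC·DB·AAC·AA·AC·DB·AC·DB
    A ↦ AC
    B ↦ AA
    C ↦ DB
    D ↦ AAC

A->AC, B->AA, C->DB, D->AAC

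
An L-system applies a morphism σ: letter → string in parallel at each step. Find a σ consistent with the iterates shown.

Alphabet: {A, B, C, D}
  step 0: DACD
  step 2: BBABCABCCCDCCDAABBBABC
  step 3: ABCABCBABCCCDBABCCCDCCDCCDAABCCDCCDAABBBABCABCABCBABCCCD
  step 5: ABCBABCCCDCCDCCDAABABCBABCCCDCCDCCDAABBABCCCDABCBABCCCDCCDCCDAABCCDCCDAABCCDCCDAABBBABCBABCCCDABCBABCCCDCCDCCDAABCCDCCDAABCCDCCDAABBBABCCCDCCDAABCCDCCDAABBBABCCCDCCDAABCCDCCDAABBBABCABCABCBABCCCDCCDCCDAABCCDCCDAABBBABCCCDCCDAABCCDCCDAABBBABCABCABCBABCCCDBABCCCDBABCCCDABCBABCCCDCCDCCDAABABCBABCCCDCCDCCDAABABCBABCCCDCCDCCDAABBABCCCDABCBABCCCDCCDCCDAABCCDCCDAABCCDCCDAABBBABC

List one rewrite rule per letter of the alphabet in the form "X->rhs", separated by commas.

A->B, B->ABC, C->CCD, D->AAB

  step 2 ⇒ step 3: BBABCABCCCDCCDAABBBABC ⇒ ABC·ABC·B·ABC·CCD·B·ABC·CCD·CCD·CCD·AAB·CCD·CCD·AAB·B·B·ABC·ABC·ABC·B·ABC·CCD
    A ↦ B
    B ↦ ABC
    C ↦ CCD
    D ↦ AAB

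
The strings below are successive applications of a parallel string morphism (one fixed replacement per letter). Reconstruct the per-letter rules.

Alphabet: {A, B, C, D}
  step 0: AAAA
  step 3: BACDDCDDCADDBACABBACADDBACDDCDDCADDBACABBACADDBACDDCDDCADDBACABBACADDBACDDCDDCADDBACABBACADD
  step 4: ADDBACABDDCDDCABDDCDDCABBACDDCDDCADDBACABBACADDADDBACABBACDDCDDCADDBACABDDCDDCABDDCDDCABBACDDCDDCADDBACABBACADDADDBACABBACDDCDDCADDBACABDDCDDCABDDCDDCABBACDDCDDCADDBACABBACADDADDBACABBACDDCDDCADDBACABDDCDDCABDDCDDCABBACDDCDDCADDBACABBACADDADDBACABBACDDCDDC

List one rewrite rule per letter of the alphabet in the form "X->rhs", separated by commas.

A->BAC, B->ADD, C->AB, D->DDC

  step 3 ⇒ step 4: BACDDCDDCADDBACABBACADDBACDDCDDCADDBACABBACADDBACDDCDDCADDBACABBACADDBACDDCDDCADDBACABBACADD ⇒ ADD·BAC·AB·DDC·DDC·AB·DDC·DDC·AB·BAC·DDC·DDC·ADD·BAC·AB·BAC·ADD·ADD·BAC·AB·BAC·DDC·DDC·ADD·BAC·AB·DDC·DDC·AB·DDC·DDC·AB·BAC·DDC·DDC·ADD·BAC·AB·BAC·ADD·ADD·BAC·AB·BAC·DDC·DDC·ADD·BAC·AB·DDC·DDC·AB·DDC·DDC·AB·BAC·DDC·DDC·ADD·BAC·AB·BAC·ADD·ADD·BAC·AB·BAC·DDC·DDC·ADD·BAC·AB·DDC·DDC·AB·DDC·DDC·AB·BAC·DDC·DDC·ADD·BAC·AB·BAC·ADD·ADD·BAC·AB·BAC·DDC·DDC
    A ↦ BAC
    B ↦ ADD
    C ↦ AB
    D ↦ DDC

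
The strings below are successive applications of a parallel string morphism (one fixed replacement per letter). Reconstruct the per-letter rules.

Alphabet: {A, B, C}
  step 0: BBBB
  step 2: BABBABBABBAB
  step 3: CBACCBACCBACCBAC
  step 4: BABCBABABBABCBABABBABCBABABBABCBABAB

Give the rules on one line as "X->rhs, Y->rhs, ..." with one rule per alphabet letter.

  step 3 ⇒ step 4: CBACCBACCBACCBAC ⇒ BAB·C·BA·BAB·BAB·C·BA·BAB·BAB·C·BA·BAB·BAB·C·BA·BAB
    A ↦ BA
    B ↦ C
    C ↦ BAB

A->BA, B->C, C->BAB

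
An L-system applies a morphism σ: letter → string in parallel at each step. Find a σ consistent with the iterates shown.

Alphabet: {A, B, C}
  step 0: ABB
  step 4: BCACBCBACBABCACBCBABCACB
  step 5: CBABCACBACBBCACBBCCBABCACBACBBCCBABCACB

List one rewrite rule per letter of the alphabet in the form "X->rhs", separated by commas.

  step 4 ⇒ step 5: BCACBCBACBABCACBCBABCACB ⇒ CB·A·BC·A·CB·A·CB·BC·A·CB·BC·CB·A·BC·A·CB·A·CB·BC·CB·A·BC·A·CB
    A ↦ BC
    B ↦ CB
    C ↦ A

A->BC, B->CB, C->A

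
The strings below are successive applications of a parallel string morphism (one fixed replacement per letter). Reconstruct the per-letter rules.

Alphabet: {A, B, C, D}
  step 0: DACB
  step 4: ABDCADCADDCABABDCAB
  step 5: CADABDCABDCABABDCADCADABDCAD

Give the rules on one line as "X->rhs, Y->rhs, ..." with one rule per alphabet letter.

  step 4 ⇒ step 5: ABDCADCADDCABABDCAB ⇒ C·AD·AB·D·C·AB·D·C·AB·AB·D·C·AD·C·AD·AB·D·C·AD
    A ↦ C
    B ↦ AD
    C ↦ D
    D ↦ AB

A->C, B->AD, C->D, D->AB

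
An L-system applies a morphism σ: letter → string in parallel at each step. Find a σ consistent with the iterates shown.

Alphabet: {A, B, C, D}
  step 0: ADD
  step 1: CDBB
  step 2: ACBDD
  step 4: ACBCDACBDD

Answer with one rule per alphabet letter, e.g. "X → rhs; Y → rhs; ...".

  step 1 ⇒ step 2: CDBB ⇒ AC·B·D·D
    B ↦ D
    C ↦ AC
    D ↦ B
  step 0 ⇒ step 1: ADD ⇒ CD·B·B
    A ↦ CD

A->CD, B->D, C->AC, D->B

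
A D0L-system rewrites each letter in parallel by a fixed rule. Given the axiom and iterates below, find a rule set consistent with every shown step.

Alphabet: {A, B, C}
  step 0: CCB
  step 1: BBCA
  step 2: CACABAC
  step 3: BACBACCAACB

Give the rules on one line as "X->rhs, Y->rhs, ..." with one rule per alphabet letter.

A->AC, B->CA, C->B

  step 2 ⇒ step 3: CACABAC ⇒ B·AC·B·AC·CA·AC·B
    A ↦ AC
    B ↦ CA
    C ↦ B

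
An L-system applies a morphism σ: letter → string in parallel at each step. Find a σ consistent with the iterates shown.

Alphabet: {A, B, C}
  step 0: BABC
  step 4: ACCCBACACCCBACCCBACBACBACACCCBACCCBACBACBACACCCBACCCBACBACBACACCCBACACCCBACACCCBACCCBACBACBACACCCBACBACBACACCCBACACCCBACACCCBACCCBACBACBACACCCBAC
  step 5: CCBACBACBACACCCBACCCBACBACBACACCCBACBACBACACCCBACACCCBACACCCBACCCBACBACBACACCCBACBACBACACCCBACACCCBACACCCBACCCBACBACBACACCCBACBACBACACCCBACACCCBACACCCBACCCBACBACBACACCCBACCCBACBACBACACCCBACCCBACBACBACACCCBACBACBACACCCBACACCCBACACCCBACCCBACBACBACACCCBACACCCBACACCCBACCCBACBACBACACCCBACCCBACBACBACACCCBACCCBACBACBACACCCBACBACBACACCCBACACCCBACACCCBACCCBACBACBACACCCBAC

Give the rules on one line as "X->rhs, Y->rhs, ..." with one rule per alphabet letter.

A->CC, B->AC, C->BAC

  step 4 ⇒ step 5: ACCCBACACCCBACCCBACBACBACACCCBACCCBACBACBACACCCBACCCBACBACBACACCCBACACCCBACACCCBACCCBACBACBACACCCBACBACBACACCCBACACCCBACACCCBACCCBACBACBACACCCBAC ⇒ CC·BAC·BAC·BAC·AC·CC·BAC·CC·BAC·BAC·BAC·AC·CC·BAC·BAC·BAC·AC·CC·BAC·AC·CC·BAC·AC·CC·BAC·CC·BAC·BAC·BAC·AC·CC·BAC·BAC·BAC·AC·CC·BAC·AC·CC·BAC·AC·CC·BAC·CC·BAC·BAC·BAC·AC·CC·BAC·BAC·BAC·AC·CC·BAC·AC·CC·BAC·AC·CC·BAC·CC·BAC·BAC·BAC·AC·CC·BAC·CC·BAC·BAC·BAC·AC·CC·BAC·CC·BAC·BAC·BAC·AC·CC·BAC·BAC·BAC·AC·CC·BAC·AC·CC·BAC·AC·CC·BAC·CC·BAC·BAC·BAC·AC·CC·BAC·AC·CC·BAC·AC·CC·BAC·CC·BAC·BAC·BAC·AC·CC·BAC·CC·BAC·BAC·BAC·AC·CC·BAC·CC·BAC·BAC·BAC·AC·CC·BAC·BAC·BAC·AC·CC·BAC·AC·CC·BAC·AC·CC·BAC·CC·BAC·BAC·BAC·AC·CC·BAC
    A ↦ CC
    B ↦ AC
    C ↦ BAC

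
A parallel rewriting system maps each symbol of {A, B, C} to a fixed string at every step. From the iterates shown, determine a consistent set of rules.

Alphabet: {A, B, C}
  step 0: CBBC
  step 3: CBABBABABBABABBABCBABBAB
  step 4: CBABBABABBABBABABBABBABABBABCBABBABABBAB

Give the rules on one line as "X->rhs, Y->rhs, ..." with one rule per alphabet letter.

  step 3 ⇒ step 4: CBABBABABBABABBABCBABBAB ⇒ CB·AB·B·AB·AB·B·AB·B·AB·AB·B·AB·B·AB·AB·B·AB·CB·AB·B·AB·AB·B·AB
    A ↦ B
    B ↦ AB
    C ↦ CB

A->B, B->AB, C->CB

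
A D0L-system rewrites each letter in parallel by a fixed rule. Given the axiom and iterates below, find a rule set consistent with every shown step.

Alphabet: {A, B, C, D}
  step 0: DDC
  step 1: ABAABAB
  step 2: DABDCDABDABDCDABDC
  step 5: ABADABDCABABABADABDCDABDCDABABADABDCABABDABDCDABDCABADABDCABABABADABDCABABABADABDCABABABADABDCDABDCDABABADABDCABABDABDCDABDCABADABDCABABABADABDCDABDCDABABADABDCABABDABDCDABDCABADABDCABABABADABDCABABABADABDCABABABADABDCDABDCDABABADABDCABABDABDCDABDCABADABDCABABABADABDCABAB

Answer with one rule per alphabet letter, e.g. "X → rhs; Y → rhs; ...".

  step 1 ⇒ step 2: ABAABAB ⇒ DAB·DC·DAB·DAB·DC·DAB·DC
    A ↦ DAB
    B ↦ DC
  step 0 ⇒ step 1: DDC ⇒ ABA·ABA·B
    C ↦ B
  step 0 ⇒ step 1: DDC ⇒ ABA·ABA·B
    D ↦ ABA

A->DAB, B->DC, C->B, D->ABA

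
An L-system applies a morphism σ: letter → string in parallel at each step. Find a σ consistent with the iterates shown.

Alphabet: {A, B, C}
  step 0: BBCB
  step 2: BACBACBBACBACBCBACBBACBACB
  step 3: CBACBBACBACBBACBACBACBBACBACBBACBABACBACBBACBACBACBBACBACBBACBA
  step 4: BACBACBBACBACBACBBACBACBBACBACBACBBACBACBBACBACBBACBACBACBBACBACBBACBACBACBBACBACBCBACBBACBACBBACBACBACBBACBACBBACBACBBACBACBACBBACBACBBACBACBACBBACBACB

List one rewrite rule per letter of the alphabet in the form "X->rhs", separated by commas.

A->CB, B->CBA, C->BA

  step 3 ⇒ step 4: CBACBBACBACBBACBACBACBBACBACBBACBABACBACBBACBACBACBBACBACBBACBA ⇒ BA·CBA·CB·BA·CBA·CBA·CB·BA·CBA·CB·BA·CBA·CBA·CB·BA·CBA·CB·BA·CBA·CB·BA·CBA·CBA·CB·BA·CBA·CB·BA·CBA·CBA·CB·BA·CBA·CB·CBA·CB·BA·CBA·CB·BA·CBA·CBA·CB·BA·CBA·CB·BA·CBA·CB·BA·CBA·CBA·CB·BA·CBA·CB·BA·CBA·CBA·CB·BA·CBA·CB
    A ↦ CB
    B ↦ CBA
    C ↦ BA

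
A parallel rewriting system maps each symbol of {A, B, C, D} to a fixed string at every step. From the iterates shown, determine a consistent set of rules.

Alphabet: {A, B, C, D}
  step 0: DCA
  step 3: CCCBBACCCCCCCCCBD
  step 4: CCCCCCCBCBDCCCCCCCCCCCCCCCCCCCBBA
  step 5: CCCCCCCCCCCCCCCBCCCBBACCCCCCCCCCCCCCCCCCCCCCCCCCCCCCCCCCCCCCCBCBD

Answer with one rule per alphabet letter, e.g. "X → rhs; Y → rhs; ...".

  step 4 ⇒ step 5: CCCCCCCBCBDCCCCCCCCCCCCCCCCCCCBBA ⇒ CC·CC·CC·CC·CC·CC·CC·CB·CC·CB·BA·CC·CC·CC·CC·CC·CC·CC·CC·CC·CC·CC·CC·CC·CC·CC·CC·CC·CC·CC·CB·CB·D
    A ↦ D
    B ↦ CB
    C ↦ CC
    D ↦ BA

A->D, B->CB, C->CC, D->BA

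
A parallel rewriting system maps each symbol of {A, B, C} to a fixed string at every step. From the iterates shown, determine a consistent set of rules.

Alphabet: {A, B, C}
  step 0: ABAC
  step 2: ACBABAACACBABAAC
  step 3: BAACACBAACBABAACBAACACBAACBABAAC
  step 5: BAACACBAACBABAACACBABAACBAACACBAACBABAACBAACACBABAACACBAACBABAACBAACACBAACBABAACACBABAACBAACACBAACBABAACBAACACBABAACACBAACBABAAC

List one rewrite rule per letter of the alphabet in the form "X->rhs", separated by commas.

A->BA, B->AC, C->AC

  step 2 ⇒ step 3: ACBABAACACBABAAC ⇒ BA·AC·AC·BA·AC·BA·BA·AC·BA·AC·AC·BA·AC·BA·BA·AC
    A ↦ BA
    B ↦ AC
    C ↦ AC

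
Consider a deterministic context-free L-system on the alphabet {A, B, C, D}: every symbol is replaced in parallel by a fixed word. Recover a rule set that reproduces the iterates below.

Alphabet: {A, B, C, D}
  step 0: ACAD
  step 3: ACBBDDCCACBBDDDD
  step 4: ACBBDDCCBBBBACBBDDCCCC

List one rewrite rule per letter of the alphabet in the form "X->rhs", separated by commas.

A->AC, B->D, C->BB, D->C

  step 3 ⇒ step 4: ACBBDDCCACBBDDDD ⇒ AC·BB·D·D·C·C·BB·BB·AC·BB·D·D·C·C·C·C
    A ↦ AC
    B ↦ D
    C ↦ BB
    D ↦ C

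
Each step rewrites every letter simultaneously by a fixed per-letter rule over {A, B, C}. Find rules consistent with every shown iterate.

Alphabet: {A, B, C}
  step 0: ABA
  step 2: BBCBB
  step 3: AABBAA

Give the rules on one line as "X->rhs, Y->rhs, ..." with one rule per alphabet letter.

  step 2 ⇒ step 3: BBCBB ⇒ A·A·BB·A·A
    B ↦ A
    C ↦ BB
    A ↦ C  (constrained at step 0)

A->C, B->A, C->BB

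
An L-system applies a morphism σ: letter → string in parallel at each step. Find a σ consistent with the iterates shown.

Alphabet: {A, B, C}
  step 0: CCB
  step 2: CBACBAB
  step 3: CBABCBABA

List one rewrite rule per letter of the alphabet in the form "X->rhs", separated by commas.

A->B, B->A, C->CB

  step 2 ⇒ step 3: CBACBAB ⇒ CB·A·B·CB·A·B·A
    A ↦ B
    B ↦ A
    C ↦ CB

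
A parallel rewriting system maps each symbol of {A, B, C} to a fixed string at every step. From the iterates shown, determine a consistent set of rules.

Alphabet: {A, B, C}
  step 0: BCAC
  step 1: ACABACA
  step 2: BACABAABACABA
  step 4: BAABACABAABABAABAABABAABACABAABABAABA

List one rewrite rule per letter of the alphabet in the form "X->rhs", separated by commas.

  step 1 ⇒ step 2: ACABACA ⇒ BA·CA·BA·A·BA·CA·BA
    A ↦ BA
    B ↦ A
    C ↦ CA

A->BA, B->A, C->CA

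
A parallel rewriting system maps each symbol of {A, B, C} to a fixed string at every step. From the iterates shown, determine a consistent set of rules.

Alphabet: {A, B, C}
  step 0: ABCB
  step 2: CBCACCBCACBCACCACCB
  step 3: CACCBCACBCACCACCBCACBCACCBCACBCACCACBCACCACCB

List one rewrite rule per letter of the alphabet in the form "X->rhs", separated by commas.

A->B, B->CB, C->CAC

  step 2 ⇒ step 3: CBCACCBCACBCACCACCB ⇒ CAC·CB·CAC·B·CAC·CAC·CB·CAC·B·CAC·CB·CAC·B·CAC·CAC·B·CAC·CAC·CB
    A ↦ B
    B ↦ CB
    C ↦ CAC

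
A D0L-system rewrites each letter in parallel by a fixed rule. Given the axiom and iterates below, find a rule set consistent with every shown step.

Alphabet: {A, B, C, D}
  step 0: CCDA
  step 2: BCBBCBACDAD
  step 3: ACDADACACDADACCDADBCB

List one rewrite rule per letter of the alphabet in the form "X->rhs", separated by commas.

  step 2 ⇒ step 3: BCBBCBACDAD ⇒ AC·DAD·AC·AC·DAD·AC·C·DAD·B·C·B
    A ↦ C
    B ↦ AC
    C ↦ DAD
    D ↦ B

A->C, B->AC, C->DAD, D->B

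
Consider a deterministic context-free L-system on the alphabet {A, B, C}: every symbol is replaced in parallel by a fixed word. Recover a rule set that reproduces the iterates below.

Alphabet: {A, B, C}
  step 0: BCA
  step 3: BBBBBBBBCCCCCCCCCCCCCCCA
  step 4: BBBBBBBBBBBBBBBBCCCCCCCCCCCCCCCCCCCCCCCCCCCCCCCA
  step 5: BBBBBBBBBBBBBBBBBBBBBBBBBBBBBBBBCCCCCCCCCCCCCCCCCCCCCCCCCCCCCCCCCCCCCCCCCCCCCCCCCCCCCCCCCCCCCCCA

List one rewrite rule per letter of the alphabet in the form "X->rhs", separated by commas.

  step 4 ⇒ step 5: BBBBBBBBBBBBBBBBCCCCCCCCCCCCCCCCCCCCCCCCCCCCCCCA ⇒ BB·BB·BB·BB·BB·BB·BB·BB·BB·BB·BB·BB·BB·BB·BB·BB·CC·CC·CC·CC·CC·CC·CC·CC·CC·CC·CC·CC·CC·CC·CC·CC·CC·CC·CC·CC·CC·CC·CC·CC·CC·CC·CC·CC·CC·CC·CC·CA
    A ↦ CA
    B ↦ BB
    C ↦ CC

A->CA, B->BB, C->CC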